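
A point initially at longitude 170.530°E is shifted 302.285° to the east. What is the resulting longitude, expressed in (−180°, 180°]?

112.815°E

Start at +170.530°; shift +302.285° → +472.815°.
+472.815° lies outside (−180°, 180°]; subtract 360° → +112.815°.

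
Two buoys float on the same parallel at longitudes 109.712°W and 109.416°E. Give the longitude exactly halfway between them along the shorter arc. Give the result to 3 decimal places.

Signed shortest Δλ from -109.712° to +109.416° is -140.872°.
Midpoint longitude = -109.712° + (-140.872°)/2 = -109.712° − 70.436° = -180.148°.
Normalise into (−180°, 180°]: +179.852°.
(The naïve average (-109.712 + +109.416)/2 = -0.148° is on the wrong side of the globe.)

179.852°E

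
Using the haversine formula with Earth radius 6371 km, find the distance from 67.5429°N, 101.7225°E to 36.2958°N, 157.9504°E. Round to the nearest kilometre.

4903 km

Δλ = 157.9504 − 101.7225 = 56.2279°.
Δφ = 36.2958 − 67.5429 = -31.2471°.
a = sin²(Δφ/2) + cos φ₁ · cos φ₂ · sin²(Δλ/2) = 0.140896.
c = 2·atan2(√a, √(1−a)) = 0.76957 rad → d = 6371·c ≈ 4902.95 km.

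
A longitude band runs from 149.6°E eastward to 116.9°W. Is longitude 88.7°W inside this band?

Band width going east from +149.6° to -116.9°: ((-116.9 − 149.6) mod 360) = 93.5°.
Offset of -88.7° east of the west edge: ((-88.7 − 149.6) mod 360) = 121.7°.
121.7° > 93.5° ⇒ outside.

No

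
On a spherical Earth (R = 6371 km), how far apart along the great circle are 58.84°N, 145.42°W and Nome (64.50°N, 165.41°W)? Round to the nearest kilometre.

Δλ = -165.41 − -145.42 = -19.99°.
Δφ = 64.50 − 58.84 = 5.66°.
a = sin²(Δφ/2) + cos φ₁ · cos φ₂ · sin²(Δλ/2) = 0.009148.
c = 2·atan2(√a, √(1−a)) = 0.19158 rad → d = 6371·c ≈ 1220.58 km.

1221 km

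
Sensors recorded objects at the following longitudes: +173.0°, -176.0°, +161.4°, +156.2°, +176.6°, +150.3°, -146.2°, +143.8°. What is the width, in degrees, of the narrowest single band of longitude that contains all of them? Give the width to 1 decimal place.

70.0°

Sort the longitudes: -176.0°, -146.2°, +143.8°, +150.3°, +156.2°, +161.4°, +173.0°, +176.6°.
Eastward gaps between consecutive values (wrapping around): 29.8°, 290.0°, 6.5°, 5.9°, 5.2°, 11.6°, 3.6°, 7.4°.
Largest gap = 290.0° ⇒ minimal covering band is its complement: 360° − 290.0° = 70.0°.
Band runs from +143.8° eastward to -146.2°, crossing the antimeridian.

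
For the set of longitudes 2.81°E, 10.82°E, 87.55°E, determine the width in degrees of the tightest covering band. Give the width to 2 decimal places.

Sort the longitudes: +2.81°, +10.82°, +87.55°.
Eastward gaps between consecutive values (wrapping around): 8.01°, 76.73°, 275.26°.
Largest gap = 275.26° ⇒ minimal covering band is its complement: 360° − 275.26° = 84.74°.
Band runs from +2.81° eastward to +87.55°.

84.74°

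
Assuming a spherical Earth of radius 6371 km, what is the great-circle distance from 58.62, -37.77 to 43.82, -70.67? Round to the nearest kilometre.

2776 km

Δλ = -70.67 − -37.77 = -32.90°.
Δφ = 43.82 − 58.62 = -14.80°.
a = sin²(Δφ/2) + cos φ₁ · cos φ₂ · sin²(Δλ/2) = 0.046716.
c = 2·atan2(√a, √(1−a)) = 0.43572 rad → d = 6371·c ≈ 2775.95 km.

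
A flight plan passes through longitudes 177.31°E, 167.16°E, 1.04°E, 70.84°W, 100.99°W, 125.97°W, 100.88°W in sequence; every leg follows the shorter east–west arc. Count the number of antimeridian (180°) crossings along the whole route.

0

Leg 1: +177.31° → +167.16°, shortest Δλ = -10.15° (west) — does not cross 180°.
Leg 2: +167.16° → +1.04°, shortest Δλ = -166.12° (west) — does not cross 180°.
Leg 3: +1.04° → -70.84°, shortest Δλ = -71.88° (west) — does not cross 180°.
Leg 4: -70.84° → -100.99°, shortest Δλ = -30.15° (west) — does not cross 180°.
Leg 5: -100.99° → -125.97°, shortest Δλ = -24.98° (west) — does not cross 180°.
Leg 6: -125.97° → -100.88°, shortest Δλ = 25.09° (east) — does not cross 180°.
Total crossings: 0.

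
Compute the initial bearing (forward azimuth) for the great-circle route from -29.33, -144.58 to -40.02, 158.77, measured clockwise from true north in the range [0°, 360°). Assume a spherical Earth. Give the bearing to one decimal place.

Δλ = 158.77 − -144.58 = 303.35°; wrapped into (−180°, 180°]: -56.65°.
θ = atan2( sin Δλ · cos φ₂ , cos φ₁ · sin φ₂ − sin φ₁ · cos φ₂ · cos Δλ )
  = atan2(-0.63971, -0.35440) = -118.986° → normalised to [0°, 360°): 241.014°.

241.0°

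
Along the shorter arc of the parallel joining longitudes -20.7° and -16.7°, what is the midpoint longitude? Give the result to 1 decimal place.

-18.7°

Signed shortest Δλ from -20.7° to -16.7° is +4.0°.
Midpoint longitude = -20.7° + (+4.0°)/2 = -20.7° + 2.0° = -18.7°.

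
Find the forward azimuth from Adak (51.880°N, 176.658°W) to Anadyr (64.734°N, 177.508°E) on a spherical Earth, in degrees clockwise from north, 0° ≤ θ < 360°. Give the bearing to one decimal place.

Δλ = 177.508 − -176.658 = 354.166°; wrapped into (−180°, 180°]: -5.834°.
θ = atan2( sin Δλ · cos φ₂ , cos φ₁ · sin φ₂ − sin φ₁ · cos φ₂ · cos Δλ )
  = atan2(-0.04338, 0.22421) = -10.952° → normalised to [0°, 360°): 349.048°.

349.0°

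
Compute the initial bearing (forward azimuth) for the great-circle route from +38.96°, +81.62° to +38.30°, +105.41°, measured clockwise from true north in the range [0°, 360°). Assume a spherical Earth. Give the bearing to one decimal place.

Δλ = 105.41 − 81.62 = 23.79°.
θ = atan2( sin Δλ · cos φ₂ , cos φ₁ · sin φ₂ − sin φ₁ · cos φ₂ · cos Δλ )
  = atan2(0.31657, 0.03041) = 84.513° → normalised to [0°, 360°): 84.513°.

84.5°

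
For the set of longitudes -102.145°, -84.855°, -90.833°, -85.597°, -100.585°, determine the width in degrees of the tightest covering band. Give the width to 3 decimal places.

Sort the longitudes: -102.145°, -100.585°, -90.833°, -85.597°, -84.855°.
Eastward gaps between consecutive values (wrapping around): 1.560°, 9.752°, 5.236°, 0.742°, 342.710°.
Largest gap = 342.710° ⇒ minimal covering band is its complement: 360° − 342.710° = 17.290°.
Band runs from -102.145° eastward to -84.855°.

17.290°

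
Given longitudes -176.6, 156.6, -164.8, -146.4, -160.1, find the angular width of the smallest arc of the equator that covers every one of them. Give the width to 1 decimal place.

Sort the longitudes: -176.6°, -164.8°, -160.1°, -146.4°, +156.6°.
Eastward gaps between consecutive values (wrapping around): 11.8°, 4.7°, 13.7°, 303.0°, 26.8°.
Largest gap = 303.0° ⇒ minimal covering band is its complement: 360° − 303.0° = 57.0°.
Band runs from +156.6° eastward to -146.4°, crossing the antimeridian.

57.0°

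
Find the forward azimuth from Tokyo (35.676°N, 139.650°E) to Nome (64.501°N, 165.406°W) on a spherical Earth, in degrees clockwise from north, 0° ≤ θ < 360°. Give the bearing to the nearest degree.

31°

Δλ = -165.406 − 139.650 = -305.056°; wrapped into (−180°, 180°]: 54.944°.
θ = atan2( sin Δλ · cos φ₂ , cos φ₁ · sin φ₂ − sin φ₁ · cos φ₂ · cos Δλ )
  = atan2(0.35240, 0.58900) = 30.892° → normalised to [0°, 360°): 30.892°.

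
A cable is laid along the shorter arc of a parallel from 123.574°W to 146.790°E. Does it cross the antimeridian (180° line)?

Naïve |146.790 − -123.574| = 270.364° > 180°, so the shorter arc goes the other way round — across 180°.
Signed shortest Δλ = ((146.790 − -123.574 + 180) mod 360) − 180 = -89.636°.
Going west by 89.636° from -123.574° passes through 180° before reaching +146.790°.

Yes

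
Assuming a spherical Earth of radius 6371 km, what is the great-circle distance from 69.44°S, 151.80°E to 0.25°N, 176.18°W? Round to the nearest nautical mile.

Δλ = -176.18 − 151.80 = -327.98°; wrapped into (−180°, 180°]: 32.02°.
Δφ = 0.25 − -69.44 = 69.69°.
a = sin²(Δφ/2) + cos φ₁ · cos φ₂ · sin²(Δλ/2) = 0.353164.
c = 2·atan2(√a, √(1−a)) = 1.27273 rad → d = 6371·c ≈ 8108.57 km ≈ 4378.28 nmi.

4378 nmi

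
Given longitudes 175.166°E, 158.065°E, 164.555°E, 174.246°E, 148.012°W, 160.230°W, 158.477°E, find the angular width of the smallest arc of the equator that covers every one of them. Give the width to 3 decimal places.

Sort the longitudes: -160.230°, -148.012°, +158.065°, +158.477°, +164.555°, +174.246°, +175.166°.
Eastward gaps between consecutive values (wrapping around): 12.218°, 306.077°, 0.412°, 6.078°, 9.691°, 0.920°, 24.604°.
Largest gap = 306.077° ⇒ minimal covering band is its complement: 360° − 306.077° = 53.923°.
Band runs from +158.065° eastward to -148.012°, crossing the antimeridian.

53.923°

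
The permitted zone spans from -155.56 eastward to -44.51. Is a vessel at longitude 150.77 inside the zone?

No

Band width going east from -155.56° to -44.51°: ((-44.51 − -155.56) mod 360) = 111.05°.
Offset of +150.77° east of the west edge: ((150.77 − -155.56) mod 360) = 306.33°.
306.33° > 111.05° ⇒ outside.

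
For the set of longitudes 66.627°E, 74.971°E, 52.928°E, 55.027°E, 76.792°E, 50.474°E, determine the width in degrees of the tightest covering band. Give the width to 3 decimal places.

Sort the longitudes: +50.474°, +52.928°, +55.027°, +66.627°, +74.971°, +76.792°.
Eastward gaps between consecutive values (wrapping around): 2.454°, 2.099°, 11.600°, 8.344°, 1.821°, 333.682°.
Largest gap = 333.682° ⇒ minimal covering band is its complement: 360° − 333.682° = 26.318°.
Band runs from +50.474° eastward to +76.792°.

26.318°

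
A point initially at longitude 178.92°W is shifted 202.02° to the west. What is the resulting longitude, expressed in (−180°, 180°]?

Start at -178.92°; shift −202.02° → -380.94°.
-380.94° lies outside (−180°, 180°]; add 360° → -20.94°.

20.94°W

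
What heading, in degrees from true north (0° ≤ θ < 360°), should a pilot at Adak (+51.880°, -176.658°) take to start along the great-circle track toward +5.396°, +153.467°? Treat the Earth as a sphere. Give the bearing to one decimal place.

Δλ = 153.467 − -176.658 = 330.125°; wrapped into (−180°, 180°]: -29.875°.
θ = atan2( sin Δλ · cos φ₂ , cos φ₁ · sin φ₂ − sin φ₁ · cos φ₂ · cos Δλ )
  = atan2(-0.49590, -0.62110) = -141.395° → normalised to [0°, 360°): 218.605°.

218.6°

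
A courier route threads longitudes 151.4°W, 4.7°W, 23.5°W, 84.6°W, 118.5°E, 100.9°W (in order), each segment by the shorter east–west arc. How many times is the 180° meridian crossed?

2

Leg 1: -151.4° → -4.7°, shortest Δλ = 146.7° (east) — does not cross 180°.
Leg 2: -4.7° → -23.5°, shortest Δλ = -18.8° (west) — does not cross 180°.
Leg 3: -23.5° → -84.6°, shortest Δλ = -61.1° (west) — does not cross 180°.
Leg 4: -84.6° → +118.5°, shortest Δλ = -156.9° (west) — crosses 180°.
Leg 5: +118.5° → -100.9°, shortest Δλ = 140.6° (east) — crosses 180°.
Total crossings: 2.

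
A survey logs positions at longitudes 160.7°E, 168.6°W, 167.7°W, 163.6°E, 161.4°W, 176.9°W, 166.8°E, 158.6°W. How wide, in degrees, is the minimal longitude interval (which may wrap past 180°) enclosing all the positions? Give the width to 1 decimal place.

40.7°

Sort the longitudes: -176.9°, -168.6°, -167.7°, -161.4°, -158.6°, +160.7°, +163.6°, +166.8°.
Eastward gaps between consecutive values (wrapping around): 8.3°, 0.9°, 6.3°, 2.8°, 319.3°, 2.9°, 3.2°, 16.3°.
Largest gap = 319.3° ⇒ minimal covering band is its complement: 360° − 319.3° = 40.7°.
Band runs from +160.7° eastward to -158.6°, crossing the antimeridian.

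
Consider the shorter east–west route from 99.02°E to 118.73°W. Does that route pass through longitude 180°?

Naïve |-118.73 − 99.02| = 217.75° > 180°, so the shorter arc goes the other way round — across 180°.
Signed shortest Δλ = ((-118.73 − 99.02 + 180) mod 360) − 180 = 142.25°.
Going east by 142.25° from +99.02° passes through 180° before reaching -118.73°.

Yes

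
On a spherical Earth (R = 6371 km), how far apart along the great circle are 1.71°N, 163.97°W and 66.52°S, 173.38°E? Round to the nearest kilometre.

Δλ = 173.38 − -163.97 = 337.35°; wrapped into (−180°, 180°]: -22.65°.
Δφ = -66.52 − 1.71 = -68.23°.
a = sin²(Δφ/2) + cos φ₁ · cos φ₂ · sin²(Δλ/2) = 0.329917.
c = 2·atan2(√a, √(1−a)) = 1.22370 rad → d = 6371·c ≈ 7796.21 km.

7796 km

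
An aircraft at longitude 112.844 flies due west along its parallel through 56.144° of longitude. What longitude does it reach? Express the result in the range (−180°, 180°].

+56.700°

Start at +112.844°; shift −56.144° → +56.700°.
+56.700° already lies in (−180°, 180°].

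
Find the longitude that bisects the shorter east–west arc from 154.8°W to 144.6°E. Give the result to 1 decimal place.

Signed shortest Δλ from -154.8° to +144.6° is -60.6°.
Midpoint longitude = -154.8° + (-60.6°)/2 = -154.8° − 30.3° = -185.1°.
Normalise into (−180°, 180°]: +174.9°.
(The naïve average (-154.8 + +144.6)/2 = -5.1° is on the wrong side of the globe.)

174.9°E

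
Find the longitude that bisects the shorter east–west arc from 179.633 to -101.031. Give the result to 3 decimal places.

-140.699°

Signed shortest Δλ from +179.633° to -101.031° is +79.336°.
Midpoint longitude = +179.633° + (+79.336°)/2 = +179.633° + 39.668° = +219.301°.
Normalise into (−180°, 180°]: -140.699°.
(The naïve average (+179.633 + -101.031)/2 = 39.301° is on the wrong side of the globe.)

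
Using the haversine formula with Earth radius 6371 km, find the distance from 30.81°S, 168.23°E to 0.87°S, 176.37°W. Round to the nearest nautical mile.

2000 nmi

Δλ = -176.37 − 168.23 = -344.60°; wrapped into (−180°, 180°]: 15.40°.
Δφ = -0.87 − -30.81 = 29.94°.
a = sin²(Δφ/2) + cos φ₁ · cos φ₂ · sin²(Δλ/2) = 0.082143.
c = 2·atan2(√a, √(1−a)) = 0.58136 rad → d = 6371·c ≈ 3703.87 km ≈ 1999.93 nmi.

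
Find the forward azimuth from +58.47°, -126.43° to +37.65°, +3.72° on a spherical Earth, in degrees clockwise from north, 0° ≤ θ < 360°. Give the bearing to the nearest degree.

Δλ = 3.72 − -126.43 = 130.15°.
θ = atan2( sin Δλ · cos φ₂ , cos φ₁ · sin φ₂ − sin φ₁ · cos φ₂ · cos Δλ )
  = atan2(0.60519, 0.75458) = 38.730° → normalised to [0°, 360°): 38.730°.

39°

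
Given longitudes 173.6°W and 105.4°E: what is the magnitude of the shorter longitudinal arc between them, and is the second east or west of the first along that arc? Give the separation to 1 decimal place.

81.0° west

Raw difference: 105.4 − -173.6 = 279.0°.
Normalise into (−180°, 180°]: 279.0° − 360° = -81.0°.
Negative ⇒ the second point lies to the west; separation 81.0°.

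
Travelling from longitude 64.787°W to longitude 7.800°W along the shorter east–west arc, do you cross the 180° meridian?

No

Signed shortest Δλ = ((-7.800 − -64.787 + 180) mod 360) − 180 = 56.987°.
Going east by 56.987° from -64.787° reaches -7.800° without touching 180°.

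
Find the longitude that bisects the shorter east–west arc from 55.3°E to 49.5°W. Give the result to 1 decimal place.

Signed shortest Δλ from +55.3° to -49.5° is -104.8°.
Midpoint longitude = +55.3° + (-104.8°)/2 = +55.3° − 52.4° = +2.9°.

2.9°E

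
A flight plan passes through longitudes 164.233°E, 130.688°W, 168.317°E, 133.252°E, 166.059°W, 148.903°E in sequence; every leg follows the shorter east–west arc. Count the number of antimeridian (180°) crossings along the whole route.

Leg 1: +164.233° → -130.688°, shortest Δλ = 65.079° (east) — crosses 180°.
Leg 2: -130.688° → +168.317°, shortest Δλ = -60.995° (west) — crosses 180°.
Leg 3: +168.317° → +133.252°, shortest Δλ = -35.065° (west) — does not cross 180°.
Leg 4: +133.252° → -166.059°, shortest Δλ = 60.689° (east) — crosses 180°.
Leg 5: -166.059° → +148.903°, shortest Δλ = -45.038° (west) — crosses 180°.
Total crossings: 4.

4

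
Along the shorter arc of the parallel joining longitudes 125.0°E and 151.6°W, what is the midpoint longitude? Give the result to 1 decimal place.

Signed shortest Δλ from +125.0° to -151.6° is +83.4°.
Midpoint longitude = +125.0° + (+83.4°)/2 = +125.0° + 41.7° = +166.7°.
(The naïve average (+125.0 + -151.6)/2 = -13.3° is on the wrong side of the globe.)

166.7°E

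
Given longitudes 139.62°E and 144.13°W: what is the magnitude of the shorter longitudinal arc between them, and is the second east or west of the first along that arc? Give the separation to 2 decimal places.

Raw difference: -144.13 − 139.62 = -283.75°.
Normalise into (−180°, 180°]: -283.75° + 360° = 76.25°.
Positive ⇒ the second point lies to the east; separation 76.25°.

76.25° east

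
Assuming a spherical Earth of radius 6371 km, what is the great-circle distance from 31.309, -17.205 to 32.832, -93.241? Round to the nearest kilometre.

6998 km

Δλ = -93.241 − -17.205 = -76.036°.
Δφ = 32.832 − 31.309 = 1.523°.
a = sin²(Δφ/2) + cos φ₁ · cos φ₂ · sin²(Δλ/2) = 0.272509.
c = 2·atan2(√a, √(1−a)) = 1.09844 rad → d = 6371·c ≈ 6998.18 km.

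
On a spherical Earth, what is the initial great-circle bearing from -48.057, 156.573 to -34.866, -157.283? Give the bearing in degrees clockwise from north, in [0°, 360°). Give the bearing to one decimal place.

86.1°

Δλ = -157.283 − 156.573 = -313.856°; wrapped into (−180°, 180°]: 46.144°.
θ = atan2( sin Δλ · cos φ₂ , cos φ₁ · sin φ₂ − sin φ₁ · cos φ₂ · cos Δλ )
  = atan2(0.59164, 0.04075) = 86.060° → normalised to [0°, 360°): 86.060°.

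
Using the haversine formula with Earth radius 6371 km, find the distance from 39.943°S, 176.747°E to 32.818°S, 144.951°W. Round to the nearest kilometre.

3491 km

Δλ = -144.951 − 176.747 = -321.698°; wrapped into (−180°, 180°]: 38.302°.
Δφ = -32.818 − -39.943 = 7.125°.
a = sin²(Δφ/2) + cos φ₁ · cos φ₂ · sin²(Δλ/2) = 0.073204.
c = 2·atan2(√a, √(1−a)) = 0.54796 rad → d = 6371·c ≈ 3491.02 km.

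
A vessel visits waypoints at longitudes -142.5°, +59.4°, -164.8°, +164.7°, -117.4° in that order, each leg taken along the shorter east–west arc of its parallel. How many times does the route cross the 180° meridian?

4

Leg 1: -142.5° → +59.4°, shortest Δλ = -158.1° (west) — crosses 180°.
Leg 2: +59.4° → -164.8°, shortest Δλ = 135.8° (east) — crosses 180°.
Leg 3: -164.8° → +164.7°, shortest Δλ = -30.5° (west) — crosses 180°.
Leg 4: +164.7° → -117.4°, shortest Δλ = 77.9° (east) — crosses 180°.
Total crossings: 4.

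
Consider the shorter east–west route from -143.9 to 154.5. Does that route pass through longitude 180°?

Naïve |154.5 − -143.9| = 298.4° > 180°, so the shorter arc goes the other way round — across 180°.
Signed shortest Δλ = ((154.5 − -143.9 + 180) mod 360) − 180 = -61.6°.
Going west by 61.6° from -143.9° passes through 180° before reaching +154.5°.

Yes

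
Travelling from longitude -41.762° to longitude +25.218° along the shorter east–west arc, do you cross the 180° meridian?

Signed shortest Δλ = ((25.218 − -41.762 + 180) mod 360) − 180 = 66.98°.
Going east by 66.98° from -41.762° reaches +25.218° without touching 180°.

No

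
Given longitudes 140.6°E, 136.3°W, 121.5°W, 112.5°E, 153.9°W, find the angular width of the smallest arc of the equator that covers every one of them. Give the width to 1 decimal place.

Sort the longitudes: -153.9°, -136.3°, -121.5°, +112.5°, +140.6°.
Eastward gaps between consecutive values (wrapping around): 17.6°, 14.8°, 234.0°, 28.1°, 65.5°.
Largest gap = 234.0° ⇒ minimal covering band is its complement: 360° − 234.0° = 126.0°.
Band runs from +112.5° eastward to -121.5°, crossing the antimeridian.

126.0°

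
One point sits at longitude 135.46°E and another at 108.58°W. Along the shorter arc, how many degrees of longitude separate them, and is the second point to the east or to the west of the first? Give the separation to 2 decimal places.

115.96° east

Raw difference: -108.58 − 135.46 = -244.04°.
Normalise into (−180°, 180°]: -244.04° + 360° = 115.96°.
Positive ⇒ the second point lies to the east; separation 115.96°.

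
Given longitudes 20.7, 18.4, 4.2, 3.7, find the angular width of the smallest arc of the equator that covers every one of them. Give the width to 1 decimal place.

Sort the longitudes: +3.7°, +4.2°, +18.4°, +20.7°.
Eastward gaps between consecutive values (wrapping around): 0.5°, 14.2°, 2.3°, 343.0°.
Largest gap = 343.0° ⇒ minimal covering band is its complement: 360° − 343.0° = 17.0°.
Band runs from +3.7° eastward to +20.7°.

17.0°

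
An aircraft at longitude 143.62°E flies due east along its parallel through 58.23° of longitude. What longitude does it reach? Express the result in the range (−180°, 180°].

Start at +143.62°; shift +58.23° → +201.85°.
+201.85° lies outside (−180°, 180°]; subtract 360° → -158.15°.

158.15°W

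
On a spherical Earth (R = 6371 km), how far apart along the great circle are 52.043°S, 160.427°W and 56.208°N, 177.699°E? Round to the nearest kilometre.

12203 km

Δλ = 177.699 − -160.427 = 338.126°; wrapped into (−180°, 180°]: -21.874°.
Δφ = 56.208 − -52.043 = 108.251°.
a = sin²(Δφ/2) + cos φ₁ · cos φ₂ · sin²(Δλ/2) = 0.668904.
c = 2·atan2(√a, √(1−a)) = 1.91538 rad → d = 6371·c ≈ 12202.91 km.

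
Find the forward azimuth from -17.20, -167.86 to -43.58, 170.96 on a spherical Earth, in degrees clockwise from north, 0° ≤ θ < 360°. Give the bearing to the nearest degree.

Δλ = 170.96 − -167.86 = 338.82°; wrapped into (−180°, 180°]: -21.18°.
θ = atan2( sin Δλ · cos φ₂ , cos φ₁ · sin φ₂ − sin φ₁ · cos φ₂ · cos Δλ )
  = atan2(-0.26173, -0.45879) = -150.296° → normalised to [0°, 360°): 209.704°.

210°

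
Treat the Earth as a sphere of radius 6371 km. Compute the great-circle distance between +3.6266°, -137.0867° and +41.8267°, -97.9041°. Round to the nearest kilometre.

Δλ = -97.9041 − -137.0867 = 39.1826°.
Δφ = 41.8267 − 3.6266 = 38.2001°.
a = sin²(Δφ/2) + cos φ₁ · cos φ₂ · sin²(Δλ/2) = 0.190685.
c = 2·atan2(√a, √(1−a)) = 0.90380 rad → d = 6371·c ≈ 5758.09 km.

5758 km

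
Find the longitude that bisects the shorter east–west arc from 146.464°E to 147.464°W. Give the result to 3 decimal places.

Signed shortest Δλ from +146.464° to -147.464° is +66.072°.
Midpoint longitude = +146.464° + (+66.072°)/2 = +146.464° + 33.036° = +179.500°.
(The naïve average (+146.464 + -147.464)/2 = -0.5° is on the wrong side of the globe.)

179.500°E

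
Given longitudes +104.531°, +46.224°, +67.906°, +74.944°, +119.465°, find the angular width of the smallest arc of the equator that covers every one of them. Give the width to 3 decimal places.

Sort the longitudes: +46.224°, +67.906°, +74.944°, +104.531°, +119.465°.
Eastward gaps between consecutive values (wrapping around): 21.682°, 7.038°, 29.587°, 14.934°, 286.759°.
Largest gap = 286.759° ⇒ minimal covering band is its complement: 360° − 286.759° = 73.241°.
Band runs from +46.224° eastward to +119.465°.

73.241°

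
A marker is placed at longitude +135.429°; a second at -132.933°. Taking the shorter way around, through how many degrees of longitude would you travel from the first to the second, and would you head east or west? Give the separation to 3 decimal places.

Raw difference: -132.933 − 135.429 = -268.362°.
Normalise into (−180°, 180°]: -268.362° + 360° = 91.638°.
Positive ⇒ the second point lies to the east; separation 91.638°.

91.638° east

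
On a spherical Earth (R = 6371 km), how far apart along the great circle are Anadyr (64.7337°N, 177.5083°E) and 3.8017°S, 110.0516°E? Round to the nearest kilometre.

9348 km

Δλ = 110.0516 − 177.5083 = -67.4567°.
Δφ = -3.8017 − 64.7337 = -68.5354°.
a = sin²(Δφ/2) + cos φ₁ · cos φ₂ · sin²(Δλ/2) = 0.448342.
c = 2·atan2(√a, √(1−a)) = 1.46730 rad → d = 6371·c ≈ 9348.14 km.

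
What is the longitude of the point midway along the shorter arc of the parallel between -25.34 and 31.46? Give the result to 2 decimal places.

Signed shortest Δλ from -25.34° to +31.46° is +56.80°.
Midpoint longitude = -25.34° + (+56.80°)/2 = -25.34° + 28.40° = +3.06°.

+3.06°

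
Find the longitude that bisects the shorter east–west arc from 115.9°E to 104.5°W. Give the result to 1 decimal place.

174.3°W

Signed shortest Δλ from +115.9° to -104.5° is +139.6°.
Midpoint longitude = +115.9° + (+139.6°)/2 = +115.9° + 69.8° = +185.7°.
Normalise into (−180°, 180°]: -174.3°.
(The naïve average (+115.9 + -104.5)/2 = 5.7° is on the wrong side of the globe.)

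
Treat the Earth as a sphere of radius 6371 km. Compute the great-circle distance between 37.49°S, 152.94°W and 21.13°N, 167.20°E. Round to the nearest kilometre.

7738 km

Δλ = 167.20 − -152.94 = 320.14°; wrapped into (−180°, 180°]: -39.86°.
Δφ = 21.13 − -37.49 = 58.62°.
a = sin²(Δφ/2) + cos φ₁ · cos φ₂ · sin²(Δλ/2) = 0.325640.
c = 2·atan2(√a, √(1−a)) = 1.21459 rad → d = 6371·c ≈ 7738.17 km.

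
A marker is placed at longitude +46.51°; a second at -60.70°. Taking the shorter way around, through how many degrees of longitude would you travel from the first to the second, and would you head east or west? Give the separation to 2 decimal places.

107.21° west

Raw difference: -60.70 − 46.51 = -107.21°.
Normalise into (−180°, 180°]: -107.21° stays -107.21°.
Negative ⇒ the second point lies to the west; separation 107.21°.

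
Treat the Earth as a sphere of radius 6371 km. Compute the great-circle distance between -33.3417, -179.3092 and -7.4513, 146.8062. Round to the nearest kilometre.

4518 km

Δλ = 146.8062 − -179.3092 = 326.1154°; wrapped into (−180°, 180°]: -33.8846°.
Δφ = -7.4513 − -33.3417 = 25.8904°.
a = sin²(Δφ/2) + cos φ₁ · cos φ₂ · sin²(Δλ/2) = 0.120527.
c = 2·atan2(√a, √(1−a)) = 0.70910 rad → d = 6371·c ≈ 4517.70 km.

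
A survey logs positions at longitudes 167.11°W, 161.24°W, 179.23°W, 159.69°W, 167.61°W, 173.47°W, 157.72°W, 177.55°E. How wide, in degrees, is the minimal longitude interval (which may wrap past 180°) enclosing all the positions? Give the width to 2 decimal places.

Sort the longitudes: -179.23°, -173.47°, -167.61°, -167.11°, -161.24°, -159.69°, -157.72°, +177.55°.
Eastward gaps between consecutive values (wrapping around): 5.76°, 5.86°, 0.50°, 5.87°, 1.55°, 1.97°, 335.27°, 3.22°.
Largest gap = 335.27° ⇒ minimal covering band is its complement: 360° − 335.27° = 24.73°.
Band runs from +177.55° eastward to -157.72°, crossing the antimeridian.

24.73°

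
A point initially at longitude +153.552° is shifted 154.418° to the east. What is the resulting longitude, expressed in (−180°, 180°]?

Start at +153.552°; shift +154.418° → +307.970°.
+307.970° lies outside (−180°, 180°]; subtract 360° → -52.030°.

-52.030°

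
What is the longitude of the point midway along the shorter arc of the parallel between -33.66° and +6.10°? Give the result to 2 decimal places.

Signed shortest Δλ from -33.66° to +6.10° is +39.76°.
Midpoint longitude = -33.66° + (+39.76°)/2 = -33.66° + 19.88° = -13.78°.

-13.78°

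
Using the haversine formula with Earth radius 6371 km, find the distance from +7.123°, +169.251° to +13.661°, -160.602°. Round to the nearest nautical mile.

1821 nmi

Δλ = -160.602 − 169.251 = -329.853°; wrapped into (−180°, 180°]: 30.147°.
Δφ = 13.661 − 7.123 = 6.538°.
a = sin²(Δφ/2) + cos φ₁ · cos φ₂ · sin²(Δλ/2) = 0.068461.
c = 2·atan2(√a, √(1−a)) = 0.52947 rad → d = 6371·c ≈ 3373.22 km ≈ 1821.40 nmi.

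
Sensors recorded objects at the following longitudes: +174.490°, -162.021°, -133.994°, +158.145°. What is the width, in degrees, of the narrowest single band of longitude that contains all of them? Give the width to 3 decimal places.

67.861°

Sort the longitudes: -162.021°, -133.994°, +158.145°, +174.490°.
Eastward gaps between consecutive values (wrapping around): 28.027°, 292.139°, 16.345°, 23.489°.
Largest gap = 292.139° ⇒ minimal covering band is its complement: 360° − 292.139° = 67.861°.
Band runs from +158.145° eastward to -133.994°, crossing the antimeridian.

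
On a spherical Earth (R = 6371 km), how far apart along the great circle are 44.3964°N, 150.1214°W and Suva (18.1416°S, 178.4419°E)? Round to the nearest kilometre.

Δλ = 178.4419 − -150.1214 = 328.5633°; wrapped into (−180°, 180°]: -31.4367°.
Δφ = -18.1416 − 44.3964 = -62.5380°.
a = sin²(Δφ/2) + cos φ₁ · cos φ₂ · sin²(Δλ/2) = 0.319253.
c = 2·atan2(√a, √(1−a)) = 1.20093 rad → d = 6371·c ≈ 7651.10 km.

7651 km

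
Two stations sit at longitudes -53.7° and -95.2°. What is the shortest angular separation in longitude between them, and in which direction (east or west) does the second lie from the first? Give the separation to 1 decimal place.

Raw difference: -95.2 − -53.7 = -41.5°.
Normalise into (−180°, 180°]: -41.5° stays -41.5°.
Negative ⇒ the second point lies to the west; separation 41.5°.

41.5° west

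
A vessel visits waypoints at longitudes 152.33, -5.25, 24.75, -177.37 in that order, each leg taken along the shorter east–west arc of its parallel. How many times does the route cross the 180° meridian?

1

Leg 1: +152.33° → -5.25°, shortest Δλ = -157.58° (west) — does not cross 180°.
Leg 2: -5.25° → +24.75°, shortest Δλ = 30.0° (east) — does not cross 180°.
Leg 3: +24.75° → -177.37°, shortest Δλ = 157.88° (east) — crosses 180°.
Total crossings: 1.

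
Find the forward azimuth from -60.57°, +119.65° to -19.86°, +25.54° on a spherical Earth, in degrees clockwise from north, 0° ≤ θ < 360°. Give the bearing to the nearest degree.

256°

Δλ = 25.54 − 119.65 = -94.11°.
θ = atan2( sin Δλ · cos φ₂ , cos φ₁ · sin φ₂ − sin φ₁ · cos φ₂ · cos Δλ )
  = atan2(-0.93811, -0.22564) = -103.524° → normalised to [0°, 360°): 256.476°.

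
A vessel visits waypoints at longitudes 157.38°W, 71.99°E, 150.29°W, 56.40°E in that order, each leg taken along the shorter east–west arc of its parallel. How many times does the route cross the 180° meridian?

Leg 1: -157.38° → +71.99°, shortest Δλ = -130.63° (west) — crosses 180°.
Leg 2: +71.99° → -150.29°, shortest Δλ = 137.72° (east) — crosses 180°.
Leg 3: -150.29° → +56.40°, shortest Δλ = -153.31° (west) — crosses 180°.
Total crossings: 3.

3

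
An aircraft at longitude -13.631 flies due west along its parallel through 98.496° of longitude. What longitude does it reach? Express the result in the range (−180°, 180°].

Start at -13.631°; shift −98.496° → -112.127°.
-112.127° already lies in (−180°, 180°].

-112.127°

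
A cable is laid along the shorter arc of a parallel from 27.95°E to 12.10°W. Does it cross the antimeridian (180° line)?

Signed shortest Δλ = ((-12.10 − 27.95 + 180) mod 360) − 180 = -40.05°.
Going west by 40.05° from +27.95° reaches -12.10° without touching 180°.

No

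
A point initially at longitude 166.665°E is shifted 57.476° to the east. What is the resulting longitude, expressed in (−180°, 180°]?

135.859°W

Start at +166.665°; shift +57.476° → +224.141°.
+224.141° lies outside (−180°, 180°]; subtract 360° → -135.859°.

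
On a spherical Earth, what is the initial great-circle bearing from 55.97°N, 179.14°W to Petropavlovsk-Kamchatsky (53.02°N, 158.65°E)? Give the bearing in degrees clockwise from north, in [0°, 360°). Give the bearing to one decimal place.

Δλ = 158.65 − -179.14 = 337.79°; wrapped into (−180°, 180°]: -22.21°.
θ = atan2( sin Δλ · cos φ₂ , cos φ₁ · sin φ₂ − sin φ₁ · cos φ₂ · cos Δλ )
  = atan2(-0.22738, -0.01448) = -93.643° → normalised to [0°, 360°): 266.357°.

266.4°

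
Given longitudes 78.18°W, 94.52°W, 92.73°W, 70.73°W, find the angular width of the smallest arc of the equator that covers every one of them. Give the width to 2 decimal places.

23.79°

Sort the longitudes: -94.52°, -92.73°, -78.18°, -70.73°.
Eastward gaps between consecutive values (wrapping around): 1.79°, 14.55°, 7.45°, 336.21°.
Largest gap = 336.21° ⇒ minimal covering band is its complement: 360° − 336.21° = 23.79°.
Band runs from -94.52° eastward to -70.73°.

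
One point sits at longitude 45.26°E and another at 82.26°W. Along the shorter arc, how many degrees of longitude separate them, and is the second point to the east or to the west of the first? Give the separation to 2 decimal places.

Raw difference: -82.26 − 45.26 = -127.52°.
Normalise into (−180°, 180°]: -127.52° stays -127.52°.
Negative ⇒ the second point lies to the west; separation 127.52°.

127.52° west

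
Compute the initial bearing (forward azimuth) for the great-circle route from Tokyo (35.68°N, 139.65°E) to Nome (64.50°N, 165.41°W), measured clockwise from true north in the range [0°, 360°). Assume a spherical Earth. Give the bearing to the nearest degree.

31°

Δλ = -165.41 − 139.65 = -305.06°; wrapped into (−180°, 180°]: 54.94°.
θ = atan2( sin Δλ · cos φ₂ , cos φ₁ · sin φ₂ − sin φ₁ · cos φ₂ · cos Δλ )
  = atan2(0.35240, 0.58892) = 30.895° → normalised to [0°, 360°): 30.895°.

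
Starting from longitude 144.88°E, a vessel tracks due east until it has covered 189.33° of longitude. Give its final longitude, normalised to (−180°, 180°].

25.79°W

Start at +144.88°; shift +189.33° → +334.21°.
+334.21° lies outside (−180°, 180°]; subtract 360° → -25.79°.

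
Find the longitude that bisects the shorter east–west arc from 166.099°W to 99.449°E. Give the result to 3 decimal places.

Signed shortest Δλ from -166.099° to +99.449° is -94.452°.
Midpoint longitude = -166.099° + (-94.452°)/2 = -166.099° − 47.226° = -213.325°.
Normalise into (−180°, 180°]: +146.675°.
(The naïve average (-166.099 + +99.449)/2 = -33.325° is on the wrong side of the globe.)

146.675°E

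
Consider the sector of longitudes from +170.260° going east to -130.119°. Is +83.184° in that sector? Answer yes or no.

Band width going east from +170.260° to -130.119°: ((-130.119 − 170.260) mod 360) = 59.621°.
Offset of +83.184° east of the west edge: ((83.184 − 170.260) mod 360) = 272.924°.
272.924° > 59.621° ⇒ outside.

No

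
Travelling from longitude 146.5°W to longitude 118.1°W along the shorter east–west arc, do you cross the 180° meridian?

No

Signed shortest Δλ = ((-118.1 − -146.5 + 180) mod 360) − 180 = 28.4°.
Going east by 28.4° from -146.5° reaches -118.1° without touching 180°.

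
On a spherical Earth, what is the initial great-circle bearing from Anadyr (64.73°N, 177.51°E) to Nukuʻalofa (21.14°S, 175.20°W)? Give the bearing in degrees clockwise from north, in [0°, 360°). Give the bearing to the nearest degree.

173°

Δλ = -175.20 − 177.51 = -352.71°; wrapped into (−180°, 180°]: 7.29°.
θ = atan2( sin Δλ · cos φ₂ , cos φ₁ · sin φ₂ − sin φ₁ · cos φ₂ · cos Δλ )
  = atan2(0.11835, -0.99059) = 173.187° → normalised to [0°, 360°): 173.187°.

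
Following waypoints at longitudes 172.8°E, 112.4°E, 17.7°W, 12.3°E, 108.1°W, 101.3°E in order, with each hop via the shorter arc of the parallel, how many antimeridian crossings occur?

Leg 1: +172.8° → +112.4°, shortest Δλ = -60.4° (west) — does not cross 180°.
Leg 2: +112.4° → -17.7°, shortest Δλ = -130.1° (west) — does not cross 180°.
Leg 3: -17.7° → +12.3°, shortest Δλ = 30.0° (east) — does not cross 180°.
Leg 4: +12.3° → -108.1°, shortest Δλ = -120.4° (west) — does not cross 180°.
Leg 5: -108.1° → +101.3°, shortest Δλ = -150.6° (west) — crosses 180°.
Total crossings: 1.

1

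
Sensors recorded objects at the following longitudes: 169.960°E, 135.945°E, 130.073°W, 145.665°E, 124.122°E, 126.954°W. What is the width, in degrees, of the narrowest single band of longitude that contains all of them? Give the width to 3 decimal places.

108.924°

Sort the longitudes: -130.073°, -126.954°, +124.122°, +135.945°, +145.665°, +169.960°.
Eastward gaps between consecutive values (wrapping around): 3.119°, 251.076°, 11.823°, 9.720°, 24.295°, 59.967°.
Largest gap = 251.076° ⇒ minimal covering band is its complement: 360° − 251.076° = 108.924°.
Band runs from +124.122° eastward to -126.954°, crossing the antimeridian.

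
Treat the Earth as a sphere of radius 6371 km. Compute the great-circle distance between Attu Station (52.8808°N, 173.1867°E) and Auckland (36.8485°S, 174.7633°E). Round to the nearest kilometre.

Δλ = 174.7633 − 173.1867 = 1.5766°.
Δφ = -36.8485 − 52.8808 = -89.7293°.
a = sin²(Δφ/2) + cos φ₁ · cos φ₂ · sin²(Δλ/2) = 0.497729.
c = 2·atan2(√a, √(1−a)) = 1.56625 rad → d = 6371·c ≈ 9978.61 km.

9979 km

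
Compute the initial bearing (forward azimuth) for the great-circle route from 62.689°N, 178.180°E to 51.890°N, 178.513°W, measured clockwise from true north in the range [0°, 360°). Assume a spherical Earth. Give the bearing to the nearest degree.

Δλ = -178.513 − 178.180 = -356.693°; wrapped into (−180°, 180°]: 3.307°.
θ = atan2( sin Δλ · cos φ₂ , cos φ₁ · sin φ₂ − sin φ₁ · cos φ₂ · cos Δλ )
  = atan2(0.03560, -0.18645) = 169.190° → normalised to [0°, 360°): 169.190°.

169°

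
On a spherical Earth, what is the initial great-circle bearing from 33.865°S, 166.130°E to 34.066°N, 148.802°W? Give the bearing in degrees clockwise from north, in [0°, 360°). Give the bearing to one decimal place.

Δλ = -148.802 − 166.130 = -314.932°; wrapped into (−180°, 180°]: 45.068°.
θ = atan2( sin Δλ · cos φ₂ , cos φ₁ · sin φ₂ − sin φ₁ · cos φ₂ · cos Δλ )
  = atan2(0.58646, 0.79114) = 36.549° → normalised to [0°, 360°): 36.549°.

36.5°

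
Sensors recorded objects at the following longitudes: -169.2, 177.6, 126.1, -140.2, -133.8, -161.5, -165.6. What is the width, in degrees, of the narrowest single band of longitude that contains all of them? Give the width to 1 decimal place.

100.1°

Sort the longitudes: -169.2°, -165.6°, -161.5°, -140.2°, -133.8°, +126.1°, +177.6°.
Eastward gaps between consecutive values (wrapping around): 3.6°, 4.1°, 21.3°, 6.4°, 259.9°, 51.5°, 13.2°.
Largest gap = 259.9° ⇒ minimal covering band is its complement: 360° − 259.9° = 100.1°.
Band runs from +126.1° eastward to -133.8°, crossing the antimeridian.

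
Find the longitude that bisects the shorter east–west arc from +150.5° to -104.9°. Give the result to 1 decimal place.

-157.2°

Signed shortest Δλ from +150.5° to -104.9° is +104.6°.
Midpoint longitude = +150.5° + (+104.6°)/2 = +150.5° + 52.3° = +202.8°.
Normalise into (−180°, 180°]: -157.2°.
(The naïve average (+150.5 + -104.9)/2 = 22.8° is on the wrong side of the globe.)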